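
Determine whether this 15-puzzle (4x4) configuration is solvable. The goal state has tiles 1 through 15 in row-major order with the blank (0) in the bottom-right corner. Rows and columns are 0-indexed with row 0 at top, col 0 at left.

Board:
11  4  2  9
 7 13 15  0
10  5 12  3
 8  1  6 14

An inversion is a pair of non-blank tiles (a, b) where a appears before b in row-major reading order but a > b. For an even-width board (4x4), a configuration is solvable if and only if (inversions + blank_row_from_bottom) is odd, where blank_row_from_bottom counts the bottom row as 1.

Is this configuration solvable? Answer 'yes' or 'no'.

Inversions: 53
Blank is in row 1 (0-indexed from top), which is row 3 counting from the bottom (bottom = 1).
53 + 3 = 56, which is even, so the puzzle is not solvable.

Answer: no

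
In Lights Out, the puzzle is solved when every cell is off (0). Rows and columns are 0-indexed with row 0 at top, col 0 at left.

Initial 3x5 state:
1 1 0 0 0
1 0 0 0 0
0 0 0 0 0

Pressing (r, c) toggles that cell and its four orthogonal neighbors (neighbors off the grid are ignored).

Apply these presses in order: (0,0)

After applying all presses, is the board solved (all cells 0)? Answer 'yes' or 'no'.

Answer: yes

Derivation:
After press 1 at (0,0):
0 0 0 0 0
0 0 0 0 0
0 0 0 0 0

Lights still on: 0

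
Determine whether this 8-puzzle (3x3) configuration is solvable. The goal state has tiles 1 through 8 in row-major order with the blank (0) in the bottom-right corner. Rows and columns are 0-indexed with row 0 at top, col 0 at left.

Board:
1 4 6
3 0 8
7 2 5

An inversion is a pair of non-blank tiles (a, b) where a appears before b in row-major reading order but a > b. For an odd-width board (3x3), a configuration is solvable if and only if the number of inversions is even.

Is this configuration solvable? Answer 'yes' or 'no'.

Inversions (pairs i<j in row-major order where tile[i] > tile[j] > 0): 11
11 is odd, so the puzzle is not solvable.

Answer: no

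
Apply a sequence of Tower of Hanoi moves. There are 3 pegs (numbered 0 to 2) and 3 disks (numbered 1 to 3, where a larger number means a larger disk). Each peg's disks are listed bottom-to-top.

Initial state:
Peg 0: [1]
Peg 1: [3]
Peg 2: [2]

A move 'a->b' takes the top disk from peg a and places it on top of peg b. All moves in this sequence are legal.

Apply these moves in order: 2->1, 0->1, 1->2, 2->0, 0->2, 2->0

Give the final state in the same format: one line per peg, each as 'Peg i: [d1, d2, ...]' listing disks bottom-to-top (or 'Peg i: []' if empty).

Answer: Peg 0: [1]
Peg 1: [3, 2]
Peg 2: []

Derivation:
After move 1 (2->1):
Peg 0: [1]
Peg 1: [3, 2]
Peg 2: []

After move 2 (0->1):
Peg 0: []
Peg 1: [3, 2, 1]
Peg 2: []

After move 3 (1->2):
Peg 0: []
Peg 1: [3, 2]
Peg 2: [1]

After move 4 (2->0):
Peg 0: [1]
Peg 1: [3, 2]
Peg 2: []

After move 5 (0->2):
Peg 0: []
Peg 1: [3, 2]
Peg 2: [1]

After move 6 (2->0):
Peg 0: [1]
Peg 1: [3, 2]
Peg 2: []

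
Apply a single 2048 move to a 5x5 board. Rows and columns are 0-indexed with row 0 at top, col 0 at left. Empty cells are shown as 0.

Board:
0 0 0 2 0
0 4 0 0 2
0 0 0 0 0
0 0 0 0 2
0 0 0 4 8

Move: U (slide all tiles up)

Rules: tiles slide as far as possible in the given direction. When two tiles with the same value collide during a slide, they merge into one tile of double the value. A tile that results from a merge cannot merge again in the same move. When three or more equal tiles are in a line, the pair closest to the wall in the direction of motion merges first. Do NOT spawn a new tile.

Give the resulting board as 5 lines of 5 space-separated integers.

Slide up:
col 0: [0, 0, 0, 0, 0] -> [0, 0, 0, 0, 0]
col 1: [0, 4, 0, 0, 0] -> [4, 0, 0, 0, 0]
col 2: [0, 0, 0, 0, 0] -> [0, 0, 0, 0, 0]
col 3: [2, 0, 0, 0, 4] -> [2, 4, 0, 0, 0]
col 4: [0, 2, 0, 2, 8] -> [4, 8, 0, 0, 0]

Answer: 0 4 0 2 4
0 0 0 4 8
0 0 0 0 0
0 0 0 0 0
0 0 0 0 0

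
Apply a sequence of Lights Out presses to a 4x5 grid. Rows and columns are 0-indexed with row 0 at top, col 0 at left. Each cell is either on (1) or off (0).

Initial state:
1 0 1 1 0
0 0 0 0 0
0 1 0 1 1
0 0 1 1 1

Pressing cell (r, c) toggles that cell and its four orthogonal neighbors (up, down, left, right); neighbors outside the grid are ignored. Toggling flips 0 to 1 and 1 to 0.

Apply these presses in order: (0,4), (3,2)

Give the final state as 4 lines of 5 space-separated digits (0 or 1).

After press 1 at (0,4):
1 0 1 0 1
0 0 0 0 1
0 1 0 1 1
0 0 1 1 1

After press 2 at (3,2):
1 0 1 0 1
0 0 0 0 1
0 1 1 1 1
0 1 0 0 1

Answer: 1 0 1 0 1
0 0 0 0 1
0 1 1 1 1
0 1 0 0 1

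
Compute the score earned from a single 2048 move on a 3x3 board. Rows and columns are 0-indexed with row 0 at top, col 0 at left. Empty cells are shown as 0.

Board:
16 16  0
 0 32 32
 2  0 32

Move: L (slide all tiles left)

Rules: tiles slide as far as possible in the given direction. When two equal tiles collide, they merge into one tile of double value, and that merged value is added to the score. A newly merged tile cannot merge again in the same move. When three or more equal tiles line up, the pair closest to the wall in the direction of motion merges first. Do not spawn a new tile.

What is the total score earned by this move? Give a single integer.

Answer: 96

Derivation:
Slide left:
row 0: [16, 16, 0] -> [32, 0, 0]  score +32 (running 32)
row 1: [0, 32, 32] -> [64, 0, 0]  score +64 (running 96)
row 2: [2, 0, 32] -> [2, 32, 0]  score +0 (running 96)
Board after move:
32  0  0
64  0  0
 2 32  0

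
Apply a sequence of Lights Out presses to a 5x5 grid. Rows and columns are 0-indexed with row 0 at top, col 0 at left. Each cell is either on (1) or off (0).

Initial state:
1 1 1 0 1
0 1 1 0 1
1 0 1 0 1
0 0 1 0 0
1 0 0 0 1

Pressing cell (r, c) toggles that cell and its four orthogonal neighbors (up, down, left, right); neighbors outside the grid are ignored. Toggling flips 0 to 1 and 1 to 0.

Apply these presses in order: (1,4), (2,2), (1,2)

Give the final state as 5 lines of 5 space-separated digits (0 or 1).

After press 1 at (1,4):
1 1 1 0 0
0 1 1 1 0
1 0 1 0 0
0 0 1 0 0
1 0 0 0 1

After press 2 at (2,2):
1 1 1 0 0
0 1 0 1 0
1 1 0 1 0
0 0 0 0 0
1 0 0 0 1

After press 3 at (1,2):
1 1 0 0 0
0 0 1 0 0
1 1 1 1 0
0 0 0 0 0
1 0 0 0 1

Answer: 1 1 0 0 0
0 0 1 0 0
1 1 1 1 0
0 0 0 0 0
1 0 0 0 1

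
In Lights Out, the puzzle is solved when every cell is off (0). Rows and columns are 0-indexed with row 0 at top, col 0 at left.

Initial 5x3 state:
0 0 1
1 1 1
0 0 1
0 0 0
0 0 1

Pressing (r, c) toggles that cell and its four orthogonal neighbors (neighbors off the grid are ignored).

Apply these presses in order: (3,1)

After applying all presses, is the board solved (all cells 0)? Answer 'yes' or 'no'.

Answer: no

Derivation:
After press 1 at (3,1):
0 0 1
1 1 1
0 1 1
1 1 1
0 1 1

Lights still on: 11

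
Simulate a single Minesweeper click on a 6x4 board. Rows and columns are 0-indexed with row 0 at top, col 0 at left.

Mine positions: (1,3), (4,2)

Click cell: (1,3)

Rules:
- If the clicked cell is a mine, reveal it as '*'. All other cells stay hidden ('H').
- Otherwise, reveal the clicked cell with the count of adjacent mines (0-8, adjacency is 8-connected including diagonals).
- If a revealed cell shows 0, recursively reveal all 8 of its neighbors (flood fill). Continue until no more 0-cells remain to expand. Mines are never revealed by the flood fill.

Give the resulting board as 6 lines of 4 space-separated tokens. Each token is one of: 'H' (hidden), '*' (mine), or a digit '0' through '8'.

H H H H
H H H *
H H H H
H H H H
H H H H
H H H H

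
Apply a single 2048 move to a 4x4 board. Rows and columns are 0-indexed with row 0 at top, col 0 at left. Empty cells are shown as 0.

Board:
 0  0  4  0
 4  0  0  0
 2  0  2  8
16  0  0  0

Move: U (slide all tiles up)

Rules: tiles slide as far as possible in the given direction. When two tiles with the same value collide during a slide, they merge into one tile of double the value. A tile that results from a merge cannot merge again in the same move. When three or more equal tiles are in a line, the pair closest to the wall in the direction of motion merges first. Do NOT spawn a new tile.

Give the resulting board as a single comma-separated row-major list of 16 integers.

Answer: 4, 0, 4, 8, 2, 0, 2, 0, 16, 0, 0, 0, 0, 0, 0, 0

Derivation:
Slide up:
col 0: [0, 4, 2, 16] -> [4, 2, 16, 0]
col 1: [0, 0, 0, 0] -> [0, 0, 0, 0]
col 2: [4, 0, 2, 0] -> [4, 2, 0, 0]
col 3: [0, 0, 8, 0] -> [8, 0, 0, 0]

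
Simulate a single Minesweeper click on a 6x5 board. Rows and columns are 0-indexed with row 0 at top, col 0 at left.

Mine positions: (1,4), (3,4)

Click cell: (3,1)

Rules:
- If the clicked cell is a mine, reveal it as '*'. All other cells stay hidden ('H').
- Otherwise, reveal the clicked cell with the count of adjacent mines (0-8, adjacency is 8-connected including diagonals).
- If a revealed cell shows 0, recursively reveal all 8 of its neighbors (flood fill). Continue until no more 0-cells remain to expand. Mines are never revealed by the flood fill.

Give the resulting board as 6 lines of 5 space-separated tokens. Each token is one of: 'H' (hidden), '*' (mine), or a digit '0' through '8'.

0 0 0 1 H
0 0 0 1 H
0 0 0 2 H
0 0 0 1 H
0 0 0 1 1
0 0 0 0 0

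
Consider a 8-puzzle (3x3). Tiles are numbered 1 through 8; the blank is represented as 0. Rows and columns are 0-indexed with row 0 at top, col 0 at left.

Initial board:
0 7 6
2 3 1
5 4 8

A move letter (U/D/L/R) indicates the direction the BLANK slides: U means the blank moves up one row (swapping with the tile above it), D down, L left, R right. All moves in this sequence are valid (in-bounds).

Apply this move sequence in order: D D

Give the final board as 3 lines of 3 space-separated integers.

After move 1 (D):
2 7 6
0 3 1
5 4 8

After move 2 (D):
2 7 6
5 3 1
0 4 8

Answer: 2 7 6
5 3 1
0 4 8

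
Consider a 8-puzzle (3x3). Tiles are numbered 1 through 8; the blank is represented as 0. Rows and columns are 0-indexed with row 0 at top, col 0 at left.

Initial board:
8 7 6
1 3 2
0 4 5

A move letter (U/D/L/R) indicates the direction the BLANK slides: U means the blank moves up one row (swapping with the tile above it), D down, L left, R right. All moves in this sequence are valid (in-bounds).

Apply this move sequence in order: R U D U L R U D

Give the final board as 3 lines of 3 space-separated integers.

Answer: 8 7 6
1 0 2
4 3 5

Derivation:
After move 1 (R):
8 7 6
1 3 2
4 0 5

After move 2 (U):
8 7 6
1 0 2
4 3 5

After move 3 (D):
8 7 6
1 3 2
4 0 5

After move 4 (U):
8 7 6
1 0 2
4 3 5

After move 5 (L):
8 7 6
0 1 2
4 3 5

After move 6 (R):
8 7 6
1 0 2
4 3 5

After move 7 (U):
8 0 6
1 7 2
4 3 5

After move 8 (D):
8 7 6
1 0 2
4 3 5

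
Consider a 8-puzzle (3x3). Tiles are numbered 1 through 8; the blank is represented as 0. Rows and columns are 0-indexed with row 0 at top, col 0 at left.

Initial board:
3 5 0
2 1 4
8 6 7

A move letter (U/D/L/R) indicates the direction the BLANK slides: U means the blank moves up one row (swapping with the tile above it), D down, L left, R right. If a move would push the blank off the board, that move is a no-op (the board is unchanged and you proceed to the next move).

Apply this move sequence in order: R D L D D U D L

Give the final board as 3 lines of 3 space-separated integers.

After move 1 (R):
3 5 0
2 1 4
8 6 7

After move 2 (D):
3 5 4
2 1 0
8 6 7

After move 3 (L):
3 5 4
2 0 1
8 6 7

After move 4 (D):
3 5 4
2 6 1
8 0 7

After move 5 (D):
3 5 4
2 6 1
8 0 7

After move 6 (U):
3 5 4
2 0 1
8 6 7

After move 7 (D):
3 5 4
2 6 1
8 0 7

After move 8 (L):
3 5 4
2 6 1
0 8 7

Answer: 3 5 4
2 6 1
0 8 7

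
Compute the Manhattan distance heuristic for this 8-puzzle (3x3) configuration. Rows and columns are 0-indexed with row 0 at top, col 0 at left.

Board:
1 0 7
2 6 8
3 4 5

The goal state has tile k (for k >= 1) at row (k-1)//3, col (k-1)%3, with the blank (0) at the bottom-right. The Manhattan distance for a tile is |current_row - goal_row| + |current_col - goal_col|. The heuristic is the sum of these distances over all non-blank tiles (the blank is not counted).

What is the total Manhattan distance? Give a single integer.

Tile 1: at (0,0), goal (0,0), distance |0-0|+|0-0| = 0
Tile 7: at (0,2), goal (2,0), distance |0-2|+|2-0| = 4
Tile 2: at (1,0), goal (0,1), distance |1-0|+|0-1| = 2
Tile 6: at (1,1), goal (1,2), distance |1-1|+|1-2| = 1
Tile 8: at (1,2), goal (2,1), distance |1-2|+|2-1| = 2
Tile 3: at (2,0), goal (0,2), distance |2-0|+|0-2| = 4
Tile 4: at (2,1), goal (1,0), distance |2-1|+|1-0| = 2
Tile 5: at (2,2), goal (1,1), distance |2-1|+|2-1| = 2
Sum: 0 + 4 + 2 + 1 + 2 + 4 + 2 + 2 = 17

Answer: 17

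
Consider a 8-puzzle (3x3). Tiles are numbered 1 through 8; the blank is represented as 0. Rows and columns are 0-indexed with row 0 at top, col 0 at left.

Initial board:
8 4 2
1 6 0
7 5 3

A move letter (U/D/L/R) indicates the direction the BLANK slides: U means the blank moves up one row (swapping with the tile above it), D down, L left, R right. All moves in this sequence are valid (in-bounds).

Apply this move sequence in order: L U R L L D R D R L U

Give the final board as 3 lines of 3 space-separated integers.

After move 1 (L):
8 4 2
1 0 6
7 5 3

After move 2 (U):
8 0 2
1 4 6
7 5 3

After move 3 (R):
8 2 0
1 4 6
7 5 3

After move 4 (L):
8 0 2
1 4 6
7 5 3

After move 5 (L):
0 8 2
1 4 6
7 5 3

After move 6 (D):
1 8 2
0 4 6
7 5 3

After move 7 (R):
1 8 2
4 0 6
7 5 3

After move 8 (D):
1 8 2
4 5 6
7 0 3

After move 9 (R):
1 8 2
4 5 6
7 3 0

After move 10 (L):
1 8 2
4 5 6
7 0 3

After move 11 (U):
1 8 2
4 0 6
7 5 3

Answer: 1 8 2
4 0 6
7 5 3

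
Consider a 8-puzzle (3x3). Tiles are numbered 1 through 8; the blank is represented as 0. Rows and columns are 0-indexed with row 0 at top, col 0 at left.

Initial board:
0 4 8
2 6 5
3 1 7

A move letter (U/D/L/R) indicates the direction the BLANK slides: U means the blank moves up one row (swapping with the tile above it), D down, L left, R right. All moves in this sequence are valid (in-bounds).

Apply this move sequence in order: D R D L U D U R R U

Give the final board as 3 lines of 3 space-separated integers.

Answer: 2 4 0
1 5 8
6 3 7

Derivation:
After move 1 (D):
2 4 8
0 6 5
3 1 7

After move 2 (R):
2 4 8
6 0 5
3 1 7

After move 3 (D):
2 4 8
6 1 5
3 0 7

After move 4 (L):
2 4 8
6 1 5
0 3 7

After move 5 (U):
2 4 8
0 1 5
6 3 7

After move 6 (D):
2 4 8
6 1 5
0 3 7

After move 7 (U):
2 4 8
0 1 5
6 3 7

After move 8 (R):
2 4 8
1 0 5
6 3 7

After move 9 (R):
2 4 8
1 5 0
6 3 7

After move 10 (U):
2 4 0
1 5 8
6 3 7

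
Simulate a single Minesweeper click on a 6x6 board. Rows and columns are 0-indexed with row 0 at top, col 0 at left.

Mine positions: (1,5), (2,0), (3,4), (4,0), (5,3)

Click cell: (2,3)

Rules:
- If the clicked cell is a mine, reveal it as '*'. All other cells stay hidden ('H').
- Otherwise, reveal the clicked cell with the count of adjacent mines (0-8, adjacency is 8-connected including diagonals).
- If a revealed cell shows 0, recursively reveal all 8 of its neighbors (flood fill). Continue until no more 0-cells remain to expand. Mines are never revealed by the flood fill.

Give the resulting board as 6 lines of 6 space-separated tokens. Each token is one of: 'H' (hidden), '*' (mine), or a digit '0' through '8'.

H H H H H H
H H H H H H
H H H 1 H H
H H H H H H
H H H H H H
H H H H H H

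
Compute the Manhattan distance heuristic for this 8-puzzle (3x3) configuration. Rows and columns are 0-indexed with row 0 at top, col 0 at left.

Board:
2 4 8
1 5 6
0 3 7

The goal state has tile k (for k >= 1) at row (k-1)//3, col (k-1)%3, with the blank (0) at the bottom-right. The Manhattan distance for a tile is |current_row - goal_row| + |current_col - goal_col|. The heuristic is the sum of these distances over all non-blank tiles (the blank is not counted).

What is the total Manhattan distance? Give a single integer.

Tile 2: at (0,0), goal (0,1), distance |0-0|+|0-1| = 1
Tile 4: at (0,1), goal (1,0), distance |0-1|+|1-0| = 2
Tile 8: at (0,2), goal (2,1), distance |0-2|+|2-1| = 3
Tile 1: at (1,0), goal (0,0), distance |1-0|+|0-0| = 1
Tile 5: at (1,1), goal (1,1), distance |1-1|+|1-1| = 0
Tile 6: at (1,2), goal (1,2), distance |1-1|+|2-2| = 0
Tile 3: at (2,1), goal (0,2), distance |2-0|+|1-2| = 3
Tile 7: at (2,2), goal (2,0), distance |2-2|+|2-0| = 2
Sum: 1 + 2 + 3 + 1 + 0 + 0 + 3 + 2 = 12

Answer: 12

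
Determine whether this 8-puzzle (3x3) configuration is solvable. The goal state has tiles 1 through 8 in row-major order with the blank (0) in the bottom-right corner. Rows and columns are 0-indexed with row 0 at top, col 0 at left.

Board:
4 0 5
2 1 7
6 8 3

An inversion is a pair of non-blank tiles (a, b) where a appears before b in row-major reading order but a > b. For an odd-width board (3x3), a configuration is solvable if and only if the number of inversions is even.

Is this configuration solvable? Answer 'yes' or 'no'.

Answer: no

Derivation:
Inversions (pairs i<j in row-major order where tile[i] > tile[j] > 0): 11
11 is odd, so the puzzle is not solvable.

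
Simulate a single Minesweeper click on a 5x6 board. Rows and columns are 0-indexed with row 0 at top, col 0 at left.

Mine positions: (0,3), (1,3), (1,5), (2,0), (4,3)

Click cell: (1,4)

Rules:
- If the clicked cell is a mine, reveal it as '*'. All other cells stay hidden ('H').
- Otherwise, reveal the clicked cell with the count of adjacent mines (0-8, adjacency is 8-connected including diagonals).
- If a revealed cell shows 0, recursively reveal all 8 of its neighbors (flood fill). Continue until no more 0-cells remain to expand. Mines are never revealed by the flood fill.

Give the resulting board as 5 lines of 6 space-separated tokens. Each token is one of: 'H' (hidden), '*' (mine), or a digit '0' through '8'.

H H H H H H
H H H H 3 H
H H H H H H
H H H H H H
H H H H H H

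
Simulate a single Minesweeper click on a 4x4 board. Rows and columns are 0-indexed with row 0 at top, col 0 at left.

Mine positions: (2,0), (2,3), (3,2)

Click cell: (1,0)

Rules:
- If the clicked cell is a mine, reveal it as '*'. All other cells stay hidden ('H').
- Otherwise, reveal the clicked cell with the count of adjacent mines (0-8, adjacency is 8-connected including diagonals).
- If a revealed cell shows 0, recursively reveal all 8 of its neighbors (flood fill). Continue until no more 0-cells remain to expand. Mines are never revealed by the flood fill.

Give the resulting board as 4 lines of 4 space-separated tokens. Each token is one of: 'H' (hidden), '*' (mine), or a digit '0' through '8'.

H H H H
1 H H H
H H H H
H H H H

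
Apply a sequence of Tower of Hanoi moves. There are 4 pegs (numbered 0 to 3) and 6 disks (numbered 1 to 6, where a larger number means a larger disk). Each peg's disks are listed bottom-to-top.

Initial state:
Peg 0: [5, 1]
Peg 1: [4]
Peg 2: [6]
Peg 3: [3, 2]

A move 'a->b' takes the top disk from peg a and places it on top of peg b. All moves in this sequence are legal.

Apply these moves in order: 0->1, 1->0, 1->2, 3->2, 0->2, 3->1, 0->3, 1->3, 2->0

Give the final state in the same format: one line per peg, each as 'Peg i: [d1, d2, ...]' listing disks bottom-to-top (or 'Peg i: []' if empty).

Answer: Peg 0: [1]
Peg 1: []
Peg 2: [6, 4, 2]
Peg 3: [5, 3]

Derivation:
After move 1 (0->1):
Peg 0: [5]
Peg 1: [4, 1]
Peg 2: [6]
Peg 3: [3, 2]

After move 2 (1->0):
Peg 0: [5, 1]
Peg 1: [4]
Peg 2: [6]
Peg 3: [3, 2]

After move 3 (1->2):
Peg 0: [5, 1]
Peg 1: []
Peg 2: [6, 4]
Peg 3: [3, 2]

After move 4 (3->2):
Peg 0: [5, 1]
Peg 1: []
Peg 2: [6, 4, 2]
Peg 3: [3]

After move 5 (0->2):
Peg 0: [5]
Peg 1: []
Peg 2: [6, 4, 2, 1]
Peg 3: [3]

After move 6 (3->1):
Peg 0: [5]
Peg 1: [3]
Peg 2: [6, 4, 2, 1]
Peg 3: []

After move 7 (0->3):
Peg 0: []
Peg 1: [3]
Peg 2: [6, 4, 2, 1]
Peg 3: [5]

After move 8 (1->3):
Peg 0: []
Peg 1: []
Peg 2: [6, 4, 2, 1]
Peg 3: [5, 3]

After move 9 (2->0):
Peg 0: [1]
Peg 1: []
Peg 2: [6, 4, 2]
Peg 3: [5, 3]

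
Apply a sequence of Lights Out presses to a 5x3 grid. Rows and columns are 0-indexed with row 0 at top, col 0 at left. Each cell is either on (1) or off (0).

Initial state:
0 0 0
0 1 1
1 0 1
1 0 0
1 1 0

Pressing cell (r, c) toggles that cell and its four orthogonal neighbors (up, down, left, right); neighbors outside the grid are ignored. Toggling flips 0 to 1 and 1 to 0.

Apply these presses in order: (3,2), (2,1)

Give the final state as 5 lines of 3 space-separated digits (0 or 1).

After press 1 at (3,2):
0 0 0
0 1 1
1 0 0
1 1 1
1 1 1

After press 2 at (2,1):
0 0 0
0 0 1
0 1 1
1 0 1
1 1 1

Answer: 0 0 0
0 0 1
0 1 1
1 0 1
1 1 1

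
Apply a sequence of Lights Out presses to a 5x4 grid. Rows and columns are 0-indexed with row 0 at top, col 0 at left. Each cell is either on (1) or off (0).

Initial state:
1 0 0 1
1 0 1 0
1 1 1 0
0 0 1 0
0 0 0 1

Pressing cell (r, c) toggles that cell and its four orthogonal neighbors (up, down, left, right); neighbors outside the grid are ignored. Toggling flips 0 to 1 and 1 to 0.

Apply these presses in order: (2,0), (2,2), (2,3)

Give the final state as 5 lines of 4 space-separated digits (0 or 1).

After press 1 at (2,0):
1 0 0 1
0 0 1 0
0 0 1 0
1 0 1 0
0 0 0 1

After press 2 at (2,2):
1 0 0 1
0 0 0 0
0 1 0 1
1 0 0 0
0 0 0 1

After press 3 at (2,3):
1 0 0 1
0 0 0 1
0 1 1 0
1 0 0 1
0 0 0 1

Answer: 1 0 0 1
0 0 0 1
0 1 1 0
1 0 0 1
0 0 0 1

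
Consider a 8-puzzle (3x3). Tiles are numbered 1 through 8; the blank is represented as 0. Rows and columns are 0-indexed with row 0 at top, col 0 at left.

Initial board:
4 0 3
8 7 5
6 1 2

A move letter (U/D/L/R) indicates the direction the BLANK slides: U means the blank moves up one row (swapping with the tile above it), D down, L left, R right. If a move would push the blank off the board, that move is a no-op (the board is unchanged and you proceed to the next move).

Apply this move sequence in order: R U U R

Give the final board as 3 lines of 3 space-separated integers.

Answer: 4 3 0
8 7 5
6 1 2

Derivation:
After move 1 (R):
4 3 0
8 7 5
6 1 2

After move 2 (U):
4 3 0
8 7 5
6 1 2

After move 3 (U):
4 3 0
8 7 5
6 1 2

After move 4 (R):
4 3 0
8 7 5
6 1 2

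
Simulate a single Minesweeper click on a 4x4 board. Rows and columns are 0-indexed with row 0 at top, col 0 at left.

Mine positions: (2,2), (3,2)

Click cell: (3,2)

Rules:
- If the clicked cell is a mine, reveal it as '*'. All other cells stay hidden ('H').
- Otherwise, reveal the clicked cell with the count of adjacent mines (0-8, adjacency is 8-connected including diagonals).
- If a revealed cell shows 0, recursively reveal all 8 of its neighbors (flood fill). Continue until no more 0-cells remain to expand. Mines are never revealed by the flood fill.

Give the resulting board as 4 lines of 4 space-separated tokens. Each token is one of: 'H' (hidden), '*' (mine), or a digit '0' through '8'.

H H H H
H H H H
H H H H
H H * H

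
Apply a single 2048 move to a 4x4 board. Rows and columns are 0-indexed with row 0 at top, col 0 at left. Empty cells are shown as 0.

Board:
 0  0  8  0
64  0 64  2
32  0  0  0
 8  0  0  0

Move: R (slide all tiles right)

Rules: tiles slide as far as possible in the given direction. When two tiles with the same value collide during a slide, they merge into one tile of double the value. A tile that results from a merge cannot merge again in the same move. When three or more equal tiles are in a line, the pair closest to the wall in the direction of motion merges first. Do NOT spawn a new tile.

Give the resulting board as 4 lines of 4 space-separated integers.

Slide right:
row 0: [0, 0, 8, 0] -> [0, 0, 0, 8]
row 1: [64, 0, 64, 2] -> [0, 0, 128, 2]
row 2: [32, 0, 0, 0] -> [0, 0, 0, 32]
row 3: [8, 0, 0, 0] -> [0, 0, 0, 8]

Answer:   0   0   0   8
  0   0 128   2
  0   0   0  32
  0   0   0   8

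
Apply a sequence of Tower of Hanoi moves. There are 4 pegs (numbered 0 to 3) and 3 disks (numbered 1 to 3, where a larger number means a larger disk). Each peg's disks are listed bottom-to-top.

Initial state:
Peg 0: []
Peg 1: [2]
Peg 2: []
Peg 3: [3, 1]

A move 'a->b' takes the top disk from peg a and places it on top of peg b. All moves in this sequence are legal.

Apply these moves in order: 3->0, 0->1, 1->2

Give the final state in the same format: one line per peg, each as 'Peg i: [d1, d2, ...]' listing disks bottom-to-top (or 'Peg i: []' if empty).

Answer: Peg 0: []
Peg 1: [2]
Peg 2: [1]
Peg 3: [3]

Derivation:
After move 1 (3->0):
Peg 0: [1]
Peg 1: [2]
Peg 2: []
Peg 3: [3]

After move 2 (0->1):
Peg 0: []
Peg 1: [2, 1]
Peg 2: []
Peg 3: [3]

After move 3 (1->2):
Peg 0: []
Peg 1: [2]
Peg 2: [1]
Peg 3: [3]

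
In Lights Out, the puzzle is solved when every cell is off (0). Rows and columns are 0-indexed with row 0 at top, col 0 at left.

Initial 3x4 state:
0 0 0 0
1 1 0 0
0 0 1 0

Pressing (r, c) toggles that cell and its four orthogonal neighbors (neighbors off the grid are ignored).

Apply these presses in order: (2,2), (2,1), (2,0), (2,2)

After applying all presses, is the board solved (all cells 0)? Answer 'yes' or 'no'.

After press 1 at (2,2):
0 0 0 0
1 1 1 0
0 1 0 1

After press 2 at (2,1):
0 0 0 0
1 0 1 0
1 0 1 1

After press 3 at (2,0):
0 0 0 0
0 0 1 0
0 1 1 1

After press 4 at (2,2):
0 0 0 0
0 0 0 0
0 0 0 0

Lights still on: 0

Answer: yes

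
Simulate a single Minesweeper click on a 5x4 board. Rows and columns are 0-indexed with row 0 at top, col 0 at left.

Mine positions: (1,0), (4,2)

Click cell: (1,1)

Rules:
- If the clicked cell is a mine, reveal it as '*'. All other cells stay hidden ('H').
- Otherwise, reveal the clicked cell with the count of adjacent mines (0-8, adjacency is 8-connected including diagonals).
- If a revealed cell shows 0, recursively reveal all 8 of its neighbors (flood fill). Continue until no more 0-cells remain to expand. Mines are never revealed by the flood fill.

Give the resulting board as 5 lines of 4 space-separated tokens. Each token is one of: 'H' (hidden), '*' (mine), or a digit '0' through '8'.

H H H H
H 1 H H
H H H H
H H H H
H H H H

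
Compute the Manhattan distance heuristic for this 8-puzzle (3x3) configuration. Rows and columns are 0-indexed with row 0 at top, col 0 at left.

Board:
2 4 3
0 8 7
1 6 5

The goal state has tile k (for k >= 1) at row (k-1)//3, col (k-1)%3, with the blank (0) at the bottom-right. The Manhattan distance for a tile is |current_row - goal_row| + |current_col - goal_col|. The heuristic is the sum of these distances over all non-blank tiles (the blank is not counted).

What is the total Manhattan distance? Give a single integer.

Tile 2: at (0,0), goal (0,1), distance |0-0|+|0-1| = 1
Tile 4: at (0,1), goal (1,0), distance |0-1|+|1-0| = 2
Tile 3: at (0,2), goal (0,2), distance |0-0|+|2-2| = 0
Tile 8: at (1,1), goal (2,1), distance |1-2|+|1-1| = 1
Tile 7: at (1,2), goal (2,0), distance |1-2|+|2-0| = 3
Tile 1: at (2,0), goal (0,0), distance |2-0|+|0-0| = 2
Tile 6: at (2,1), goal (1,2), distance |2-1|+|1-2| = 2
Tile 5: at (2,2), goal (1,1), distance |2-1|+|2-1| = 2
Sum: 1 + 2 + 0 + 1 + 3 + 2 + 2 + 2 = 13

Answer: 13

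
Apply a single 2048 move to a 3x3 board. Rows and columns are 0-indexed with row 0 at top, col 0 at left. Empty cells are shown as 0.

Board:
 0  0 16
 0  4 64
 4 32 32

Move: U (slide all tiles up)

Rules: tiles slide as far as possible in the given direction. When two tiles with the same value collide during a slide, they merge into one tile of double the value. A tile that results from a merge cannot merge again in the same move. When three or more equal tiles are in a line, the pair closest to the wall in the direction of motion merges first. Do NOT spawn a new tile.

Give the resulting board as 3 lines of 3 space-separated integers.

Answer:  4  4 16
 0 32 64
 0  0 32

Derivation:
Slide up:
col 0: [0, 0, 4] -> [4, 0, 0]
col 1: [0, 4, 32] -> [4, 32, 0]
col 2: [16, 64, 32] -> [16, 64, 32]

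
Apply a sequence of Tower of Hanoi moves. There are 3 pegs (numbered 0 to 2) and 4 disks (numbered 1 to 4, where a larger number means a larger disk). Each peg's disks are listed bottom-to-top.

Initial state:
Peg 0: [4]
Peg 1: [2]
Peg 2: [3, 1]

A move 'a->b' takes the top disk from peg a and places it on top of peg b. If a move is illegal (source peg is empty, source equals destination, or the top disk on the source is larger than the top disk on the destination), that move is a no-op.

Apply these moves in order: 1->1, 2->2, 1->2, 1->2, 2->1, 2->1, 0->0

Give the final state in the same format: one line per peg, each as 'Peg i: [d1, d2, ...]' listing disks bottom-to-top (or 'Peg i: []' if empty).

After move 1 (1->1):
Peg 0: [4]
Peg 1: [2]
Peg 2: [3, 1]

After move 2 (2->2):
Peg 0: [4]
Peg 1: [2]
Peg 2: [3, 1]

After move 3 (1->2):
Peg 0: [4]
Peg 1: [2]
Peg 2: [3, 1]

After move 4 (1->2):
Peg 0: [4]
Peg 1: [2]
Peg 2: [3, 1]

After move 5 (2->1):
Peg 0: [4]
Peg 1: [2, 1]
Peg 2: [3]

After move 6 (2->1):
Peg 0: [4]
Peg 1: [2, 1]
Peg 2: [3]

After move 7 (0->0):
Peg 0: [4]
Peg 1: [2, 1]
Peg 2: [3]

Answer: Peg 0: [4]
Peg 1: [2, 1]
Peg 2: [3]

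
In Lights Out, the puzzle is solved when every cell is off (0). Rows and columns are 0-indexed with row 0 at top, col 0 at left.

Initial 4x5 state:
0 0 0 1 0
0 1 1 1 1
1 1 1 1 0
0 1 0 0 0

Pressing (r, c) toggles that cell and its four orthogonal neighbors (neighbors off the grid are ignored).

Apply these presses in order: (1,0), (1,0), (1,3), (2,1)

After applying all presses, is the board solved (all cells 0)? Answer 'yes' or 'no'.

Answer: yes

Derivation:
After press 1 at (1,0):
1 0 0 1 0
1 0 1 1 1
0 1 1 1 0
0 1 0 0 0

After press 2 at (1,0):
0 0 0 1 0
0 1 1 1 1
1 1 1 1 0
0 1 0 0 0

After press 3 at (1,3):
0 0 0 0 0
0 1 0 0 0
1 1 1 0 0
0 1 0 0 0

After press 4 at (2,1):
0 0 0 0 0
0 0 0 0 0
0 0 0 0 0
0 0 0 0 0

Lights still on: 0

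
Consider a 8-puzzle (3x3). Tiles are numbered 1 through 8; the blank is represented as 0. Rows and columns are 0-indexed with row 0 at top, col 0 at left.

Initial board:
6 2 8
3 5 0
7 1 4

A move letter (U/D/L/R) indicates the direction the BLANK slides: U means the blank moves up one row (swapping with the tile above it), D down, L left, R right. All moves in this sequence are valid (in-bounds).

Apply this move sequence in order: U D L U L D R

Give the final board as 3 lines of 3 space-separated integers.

After move 1 (U):
6 2 0
3 5 8
7 1 4

After move 2 (D):
6 2 8
3 5 0
7 1 4

After move 3 (L):
6 2 8
3 0 5
7 1 4

After move 4 (U):
6 0 8
3 2 5
7 1 4

After move 5 (L):
0 6 8
3 2 5
7 1 4

After move 6 (D):
3 6 8
0 2 5
7 1 4

After move 7 (R):
3 6 8
2 0 5
7 1 4

Answer: 3 6 8
2 0 5
7 1 4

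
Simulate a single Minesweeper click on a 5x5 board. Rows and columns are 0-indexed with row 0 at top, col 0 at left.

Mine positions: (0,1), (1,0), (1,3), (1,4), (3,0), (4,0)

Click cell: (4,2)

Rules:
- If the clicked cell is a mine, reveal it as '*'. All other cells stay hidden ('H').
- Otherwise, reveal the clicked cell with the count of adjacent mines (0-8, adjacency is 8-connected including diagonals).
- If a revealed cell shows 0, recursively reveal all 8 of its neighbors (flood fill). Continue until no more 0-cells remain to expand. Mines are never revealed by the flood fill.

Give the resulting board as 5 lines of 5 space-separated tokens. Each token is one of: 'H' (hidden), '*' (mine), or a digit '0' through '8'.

H H H H H
H H H H H
H 2 1 2 2
H 2 0 0 0
H 2 0 0 0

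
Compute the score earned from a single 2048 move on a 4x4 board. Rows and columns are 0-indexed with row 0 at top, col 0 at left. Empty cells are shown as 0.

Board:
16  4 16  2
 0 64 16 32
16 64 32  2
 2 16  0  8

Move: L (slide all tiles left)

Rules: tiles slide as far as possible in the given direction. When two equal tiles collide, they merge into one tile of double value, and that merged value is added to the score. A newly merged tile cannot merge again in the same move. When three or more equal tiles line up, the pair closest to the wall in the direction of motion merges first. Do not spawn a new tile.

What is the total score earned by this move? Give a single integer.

Answer: 0

Derivation:
Slide left:
row 0: [16, 4, 16, 2] -> [16, 4, 16, 2]  score +0 (running 0)
row 1: [0, 64, 16, 32] -> [64, 16, 32, 0]  score +0 (running 0)
row 2: [16, 64, 32, 2] -> [16, 64, 32, 2]  score +0 (running 0)
row 3: [2, 16, 0, 8] -> [2, 16, 8, 0]  score +0 (running 0)
Board after move:
16  4 16  2
64 16 32  0
16 64 32  2
 2 16  8  0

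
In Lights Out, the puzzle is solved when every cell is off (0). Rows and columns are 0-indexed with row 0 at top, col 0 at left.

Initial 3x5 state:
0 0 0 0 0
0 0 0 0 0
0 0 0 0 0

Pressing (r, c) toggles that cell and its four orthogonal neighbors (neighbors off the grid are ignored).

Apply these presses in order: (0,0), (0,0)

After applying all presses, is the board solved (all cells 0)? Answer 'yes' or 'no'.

Answer: yes

Derivation:
After press 1 at (0,0):
1 1 0 0 0
1 0 0 0 0
0 0 0 0 0

After press 2 at (0,0):
0 0 0 0 0
0 0 0 0 0
0 0 0 0 0

Lights still on: 0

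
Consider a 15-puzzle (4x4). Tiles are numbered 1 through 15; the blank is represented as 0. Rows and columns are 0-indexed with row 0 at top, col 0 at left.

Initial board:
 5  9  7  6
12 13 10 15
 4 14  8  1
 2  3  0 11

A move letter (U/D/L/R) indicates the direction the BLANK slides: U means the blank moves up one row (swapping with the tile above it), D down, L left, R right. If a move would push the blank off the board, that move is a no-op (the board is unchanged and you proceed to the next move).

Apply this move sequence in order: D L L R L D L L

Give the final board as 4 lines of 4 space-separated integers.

After move 1 (D):
 5  9  7  6
12 13 10 15
 4 14  8  1
 2  3  0 11

After move 2 (L):
 5  9  7  6
12 13 10 15
 4 14  8  1
 2  0  3 11

After move 3 (L):
 5  9  7  6
12 13 10 15
 4 14  8  1
 0  2  3 11

After move 4 (R):
 5  9  7  6
12 13 10 15
 4 14  8  1
 2  0  3 11

After move 5 (L):
 5  9  7  6
12 13 10 15
 4 14  8  1
 0  2  3 11

After move 6 (D):
 5  9  7  6
12 13 10 15
 4 14  8  1
 0  2  3 11

After move 7 (L):
 5  9  7  6
12 13 10 15
 4 14  8  1
 0  2  3 11

After move 8 (L):
 5  9  7  6
12 13 10 15
 4 14  8  1
 0  2  3 11

Answer:  5  9  7  6
12 13 10 15
 4 14  8  1
 0  2  3 11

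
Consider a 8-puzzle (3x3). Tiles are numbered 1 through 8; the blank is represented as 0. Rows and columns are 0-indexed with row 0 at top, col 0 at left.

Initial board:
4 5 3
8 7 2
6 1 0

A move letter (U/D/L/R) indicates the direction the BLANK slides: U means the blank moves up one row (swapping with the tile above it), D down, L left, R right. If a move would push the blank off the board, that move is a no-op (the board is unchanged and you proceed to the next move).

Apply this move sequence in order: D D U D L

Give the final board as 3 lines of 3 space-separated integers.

Answer: 4 5 3
8 7 2
6 0 1

Derivation:
After move 1 (D):
4 5 3
8 7 2
6 1 0

After move 2 (D):
4 5 3
8 7 2
6 1 0

After move 3 (U):
4 5 3
8 7 0
6 1 2

After move 4 (D):
4 5 3
8 7 2
6 1 0

After move 5 (L):
4 5 3
8 7 2
6 0 1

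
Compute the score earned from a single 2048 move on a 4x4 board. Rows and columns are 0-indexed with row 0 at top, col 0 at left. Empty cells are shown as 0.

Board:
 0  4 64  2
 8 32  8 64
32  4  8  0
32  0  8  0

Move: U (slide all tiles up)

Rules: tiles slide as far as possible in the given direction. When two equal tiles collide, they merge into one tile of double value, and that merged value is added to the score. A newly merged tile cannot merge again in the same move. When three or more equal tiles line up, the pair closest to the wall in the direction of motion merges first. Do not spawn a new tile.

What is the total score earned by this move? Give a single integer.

Slide up:
col 0: [0, 8, 32, 32] -> [8, 64, 0, 0]  score +64 (running 64)
col 1: [4, 32, 4, 0] -> [4, 32, 4, 0]  score +0 (running 64)
col 2: [64, 8, 8, 8] -> [64, 16, 8, 0]  score +16 (running 80)
col 3: [2, 64, 0, 0] -> [2, 64, 0, 0]  score +0 (running 80)
Board after move:
 8  4 64  2
64 32 16 64
 0  4  8  0
 0  0  0  0

Answer: 80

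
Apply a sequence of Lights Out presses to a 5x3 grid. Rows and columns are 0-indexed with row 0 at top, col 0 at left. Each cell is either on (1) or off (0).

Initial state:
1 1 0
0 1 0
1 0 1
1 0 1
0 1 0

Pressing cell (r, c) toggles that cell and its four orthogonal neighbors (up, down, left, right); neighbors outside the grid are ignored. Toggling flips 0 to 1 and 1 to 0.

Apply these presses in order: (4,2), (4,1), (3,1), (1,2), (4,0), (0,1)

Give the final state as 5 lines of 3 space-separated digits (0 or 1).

After press 1 at (4,2):
1 1 0
0 1 0
1 0 1
1 0 0
0 0 1

After press 2 at (4,1):
1 1 0
0 1 0
1 0 1
1 1 0
1 1 0

After press 3 at (3,1):
1 1 0
0 1 0
1 1 1
0 0 1
1 0 0

After press 4 at (1,2):
1 1 1
0 0 1
1 1 0
0 0 1
1 0 0

After press 5 at (4,0):
1 1 1
0 0 1
1 1 0
1 0 1
0 1 0

After press 6 at (0,1):
0 0 0
0 1 1
1 1 0
1 0 1
0 1 0

Answer: 0 0 0
0 1 1
1 1 0
1 0 1
0 1 0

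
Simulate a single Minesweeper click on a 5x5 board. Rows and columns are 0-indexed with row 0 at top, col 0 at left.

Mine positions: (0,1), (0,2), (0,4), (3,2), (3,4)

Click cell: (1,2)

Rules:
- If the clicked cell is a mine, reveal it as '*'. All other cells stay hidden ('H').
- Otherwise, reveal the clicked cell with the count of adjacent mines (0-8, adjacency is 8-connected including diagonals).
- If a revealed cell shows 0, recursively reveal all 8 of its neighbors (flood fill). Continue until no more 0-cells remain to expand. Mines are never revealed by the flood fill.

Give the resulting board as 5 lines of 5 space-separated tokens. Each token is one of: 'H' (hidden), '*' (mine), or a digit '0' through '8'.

H H H H H
H H 2 H H
H H H H H
H H H H H
H H H H H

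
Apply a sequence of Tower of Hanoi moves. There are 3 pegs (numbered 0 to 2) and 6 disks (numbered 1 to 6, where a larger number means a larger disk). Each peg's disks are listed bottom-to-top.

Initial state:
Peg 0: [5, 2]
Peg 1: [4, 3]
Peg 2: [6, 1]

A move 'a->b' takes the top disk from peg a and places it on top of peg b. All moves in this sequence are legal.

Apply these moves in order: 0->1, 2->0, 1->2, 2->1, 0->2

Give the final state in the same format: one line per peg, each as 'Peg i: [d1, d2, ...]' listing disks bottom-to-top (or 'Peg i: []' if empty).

After move 1 (0->1):
Peg 0: [5]
Peg 1: [4, 3, 2]
Peg 2: [6, 1]

After move 2 (2->0):
Peg 0: [5, 1]
Peg 1: [4, 3, 2]
Peg 2: [6]

After move 3 (1->2):
Peg 0: [5, 1]
Peg 1: [4, 3]
Peg 2: [6, 2]

After move 4 (2->1):
Peg 0: [5, 1]
Peg 1: [4, 3, 2]
Peg 2: [6]

After move 5 (0->2):
Peg 0: [5]
Peg 1: [4, 3, 2]
Peg 2: [6, 1]

Answer: Peg 0: [5]
Peg 1: [4, 3, 2]
Peg 2: [6, 1]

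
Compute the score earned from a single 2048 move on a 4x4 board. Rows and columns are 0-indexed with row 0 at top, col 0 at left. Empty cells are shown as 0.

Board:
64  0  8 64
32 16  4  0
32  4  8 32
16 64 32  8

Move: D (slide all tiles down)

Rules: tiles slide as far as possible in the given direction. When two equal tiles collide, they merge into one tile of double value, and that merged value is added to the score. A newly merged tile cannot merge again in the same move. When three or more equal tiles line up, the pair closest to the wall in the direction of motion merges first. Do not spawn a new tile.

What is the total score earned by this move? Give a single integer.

Answer: 64

Derivation:
Slide down:
col 0: [64, 32, 32, 16] -> [0, 64, 64, 16]  score +64 (running 64)
col 1: [0, 16, 4, 64] -> [0, 16, 4, 64]  score +0 (running 64)
col 2: [8, 4, 8, 32] -> [8, 4, 8, 32]  score +0 (running 64)
col 3: [64, 0, 32, 8] -> [0, 64, 32, 8]  score +0 (running 64)
Board after move:
 0  0  8  0
64 16  4 64
64  4  8 32
16 64 32  8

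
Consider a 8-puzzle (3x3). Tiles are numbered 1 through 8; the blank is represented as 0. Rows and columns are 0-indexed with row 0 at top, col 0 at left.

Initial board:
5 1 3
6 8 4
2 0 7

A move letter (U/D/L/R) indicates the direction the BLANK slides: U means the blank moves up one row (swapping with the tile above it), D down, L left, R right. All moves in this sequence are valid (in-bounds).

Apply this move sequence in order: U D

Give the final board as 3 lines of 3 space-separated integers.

After move 1 (U):
5 1 3
6 0 4
2 8 7

After move 2 (D):
5 1 3
6 8 4
2 0 7

Answer: 5 1 3
6 8 4
2 0 7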